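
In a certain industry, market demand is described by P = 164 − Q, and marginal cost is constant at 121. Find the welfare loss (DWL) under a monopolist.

Under competition P = MC = 121, so Q = (164 − 121)/1 = 43.
A monopolist chooses Q where MR = MC. MR = 164 − 2Q; setting this equal to 121 gives Q = 21.5 and P = 142.5.
DWL is the triangle between Q = 21.5 and Q = 43: ½·(43 − 21.5)·(142.5 − 121) = 231.125.

DWL = 231.125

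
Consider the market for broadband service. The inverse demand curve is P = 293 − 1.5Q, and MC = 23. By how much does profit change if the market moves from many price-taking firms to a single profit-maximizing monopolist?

π rises by 12150

Competitive firms price at marginal cost: P = 23, giving Q = 180.
Profit = (23 − 23)·180 = 0.
A monopolist chooses Q where MR = MC. MR = 293 − 3Q; setting this equal to 23 gives Q = 90 and P = 158.
Profit = (158 − 23)·90 = 12150.
Change in profit: 12150 − 0 = 12150.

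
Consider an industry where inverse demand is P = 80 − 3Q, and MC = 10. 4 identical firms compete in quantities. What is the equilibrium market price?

With 4 symmetric Cournot firms, each firm's FOC gives 80 − 15q = 10, so q = 14/3, Q = 4·14/3 = 56/3, and P = 24.

P = 24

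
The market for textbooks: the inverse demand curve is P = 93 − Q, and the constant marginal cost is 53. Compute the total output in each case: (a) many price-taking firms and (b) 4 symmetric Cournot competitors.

Perfect competition: P = MC = 53, so 93 − Q = 53 and Q = 40.
With 4 symmetric Cournot firms, each firm's FOC gives 93 − 5q = 53, so q = 8, Q = 4·8 = 32, and P = 61.

Competition: Q = 40; Cournot: Q = 32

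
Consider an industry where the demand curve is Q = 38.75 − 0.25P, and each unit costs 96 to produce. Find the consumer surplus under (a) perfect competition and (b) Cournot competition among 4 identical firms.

Inverting demand: P = 155 − 4Q.
Under competition P = MC = 96, so Q = (155 − 96)/4 = 14.75.
CS = ½·(155 − 96)·14.75 = 435.125.
With 4 symmetric Cournot firms, each firm's FOC gives 155 − 20q = 96, so q = 2.95, Q = 4·2.95 = 11.8, and P = 107.8.
CS = ½·(155 − 107.8)·11.8 = 278.48.

Competition: CS = 435.125; Cournot: CS = 278.48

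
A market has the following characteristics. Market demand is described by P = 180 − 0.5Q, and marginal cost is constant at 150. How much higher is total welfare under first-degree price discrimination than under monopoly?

Total welfare rises by 225

A monopolist chooses Q where MR = MC. MR = 180 − Q; setting this equal to 150 gives Q = 30 and P = 165.
CS = ½·(180 − 165)·30 = 225; PS = (165 − 150)·30 = 450; TS = 675.
A perfectly discriminating monopolist sells every unit with P(Q) ≥ MC(Q), so output equals the competitive quantity Q = 60. Each buyer pays their reservation price, so CS = 0 and the firm captures all surplus.
TS = 900 (equal to competitive TS).
Change in total welfare: 900 − 675 = 225.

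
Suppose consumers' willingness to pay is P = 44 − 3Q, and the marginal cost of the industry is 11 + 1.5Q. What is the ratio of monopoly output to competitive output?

Q_m/Q_c = 0.6

Monopoly sets MR = MC: 44 − 6Q = 11 + 1.5Q ⇒ Q = 4.4, P = 44 − 3·4.4 = 30.8.
Under competition P = MC: 44 − 3Q = 11 + 1.5Q ⇒ Q = 22/3, P = 22.
Ratio Q_m/Q_c = 4.4/(22/3) = 0.6.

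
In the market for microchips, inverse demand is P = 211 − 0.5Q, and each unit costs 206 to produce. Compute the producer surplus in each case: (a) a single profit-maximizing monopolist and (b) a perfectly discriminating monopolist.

Monopoly: PS = 12.5; Perfect PD: PS = 25

The monopolist equates marginal revenue to marginal cost: 211 − Q = 206, so Q = 5. From demand, P = 208.5.
PS = (208.5 − 206)·5 = 12.5.
A perfectly discriminating monopolist sells every unit with P(Q) ≥ MC(Q), so output equals the competitive quantity Q = 10. Each buyer pays their reservation price, so CS = 0 and the firm captures all surplus.
PS = ½·(211 − 206)·10 = 25.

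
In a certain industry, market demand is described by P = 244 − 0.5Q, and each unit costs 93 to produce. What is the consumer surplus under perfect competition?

Competitive firms price at marginal cost: P = 93, giving Q = 302.
CS = ½·(244 − 93)·302 = 22801.

CS = 22801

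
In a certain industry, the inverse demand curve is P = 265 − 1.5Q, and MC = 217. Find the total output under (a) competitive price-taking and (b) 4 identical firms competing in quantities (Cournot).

Under competition P = MC = 217, so Q = (265 − 217)/1.5 = 32.
Cournot with 4 identical firms: the symmetric best-response condition is 265 − 7.5q = 217. Each firm produces q = 6.4, total output Q = 25.6, price P = 226.6.

Competition: Q = 32; Cournot: Q = 25.6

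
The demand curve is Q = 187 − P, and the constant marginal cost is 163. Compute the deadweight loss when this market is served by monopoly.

DWL = 72

Inverting demand: P = 187 − Q.
Perfect competition: P = MC = 163, so 187 − Q = 163 and Q = 24.
The monopolist equates marginal revenue to marginal cost: 187 − 2Q = 163, so Q = 12. From demand, P = 175.
DWL is the triangle between Q = 12 and Q = 24: ½·(24 − 12)·(175 − 163) = 72.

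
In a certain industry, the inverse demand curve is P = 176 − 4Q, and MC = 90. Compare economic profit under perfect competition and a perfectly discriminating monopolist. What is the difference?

Economic profit rises by 924.5

Under competition P = MC = 90, so Q = (176 − 90)/4 = 21.5.
Profit = (90 − 90)·21.5 = 0.
Under first-degree price discrimination the firm charges each unit its demand price and produces up to where P = MC, i.e. Q = 21.5. Consumer surplus is zero; producer surplus equals total surplus.
PS equals the full surplus area, 924.5. Profit = 924.5 = 924.5.
Change in economic profit: 924.5 − 0 = 924.5.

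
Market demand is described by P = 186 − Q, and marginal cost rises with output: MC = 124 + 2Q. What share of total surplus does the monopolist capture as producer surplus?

PS/TS = 0.8

The monopolist equates marginal revenue to marginal cost: 186 − 2Q = 124 + 2Q, so Q = 15.5. From demand, P = 170.5.
CS = ½·(186 − 170.5)·15.5 = 120.125.
PS = P·Q − VC(Q) = 170.5·15.5 − (124·15.5 + ½·2·15.5²) = 480.5.
Share captured = PS/TS = 480.5/600.625 = 0.8.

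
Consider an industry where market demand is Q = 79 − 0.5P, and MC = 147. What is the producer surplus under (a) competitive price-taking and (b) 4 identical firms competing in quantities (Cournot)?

Competition: PS = 0; Cournot: PS = 9.68

Inverting demand: P = 158 − 2Q.
Competitive firms price at marginal cost: P = 147, giving Q = 5.5.
PS = (147 − 147)·5.5 = 0.
Cournot with 4 identical firms: the symmetric best-response condition is 158 − 10q = 147. Each firm produces q = 1.1, total output Q = 4.4, price P = 149.2.
PS = (149.2 − 147)·4.4 = 9.68.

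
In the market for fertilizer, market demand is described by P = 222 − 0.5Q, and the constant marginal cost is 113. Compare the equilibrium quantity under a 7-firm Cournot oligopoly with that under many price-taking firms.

Cournot: Q = 190.75; Competition: Q = 218

Cournot with 7 identical firms: the symmetric best-response condition is 222 − 4q = 113. Each firm produces q = 27.25, total output Q = 190.75, price P = 126.625.
Competitive firms price at marginal cost: P = 113, giving Q = 218.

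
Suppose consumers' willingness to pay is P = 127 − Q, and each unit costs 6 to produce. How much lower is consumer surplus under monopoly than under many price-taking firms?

Under competition P = MC = 6, so Q = (127 − 6)/1 = 121.
CS = ½·(127 − 6)·121 = 7320.5.
Monopoly sets MR = MC: 127 − 2Q = 6 ⇒ Q = 60.5, P = 127 − 60.5 = 66.5.
CS = ½·(127 − 66.5)·60.5 = 1830.125.
Change in consumer surplus: 1830.125 − 7320.5 = −5490.375.

CS falls by 5490.375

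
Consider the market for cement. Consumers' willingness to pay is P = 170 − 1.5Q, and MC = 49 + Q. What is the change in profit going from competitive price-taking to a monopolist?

Profit rises by 658.845

Under competition P = MC: 170 − 1.5Q = 49 + Q ⇒ Q = 48.4, P = 97.4.
Profit = 97.4·48.4 − (49·48.4 + ½·1·48.4²) = 1171.28.
Monopoly sets MR = MC: 170 − 3Q = 49 + Q ⇒ Q = 30.25, P = 170 − 1.5·30.25 = 124.625.
Profit = 124.625·30.25 − (49·30.25 + ½·1·30.25²) = 1830.125.
Change in profit: 1830.125 − 1171.28 = 658.845.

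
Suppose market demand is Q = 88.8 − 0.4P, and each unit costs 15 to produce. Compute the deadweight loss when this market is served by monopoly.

DWL = 2142.45

Inverting demand: P = 222 − 2.5Q.
Competitive firms price at marginal cost: P = 15, giving Q = 82.8.
The monopolist equates marginal revenue to marginal cost: 222 − 5Q = 15, so Q = 41.4. From demand, P = 118.5.
DWL is the triangle between Q = 41.4 and Q = 82.8: ½·(82.8 − 41.4)·(118.5 − 15) = 2142.45.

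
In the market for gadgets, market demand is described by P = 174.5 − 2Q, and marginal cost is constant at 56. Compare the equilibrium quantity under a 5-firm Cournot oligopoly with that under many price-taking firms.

With 5 symmetric Cournot firms, each firm's FOC gives 174.5 − 12q = 56, so q = 9.875, Q = 5·9.875 = 49.375, and P = 75.75.
Perfect competition: P = MC = 56, so 174.5 − 2Q = 56 and Q = 59.25.

Cournot: Q = 49.375; Competition: Q = 59.25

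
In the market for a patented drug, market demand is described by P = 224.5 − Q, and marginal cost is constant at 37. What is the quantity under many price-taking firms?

Q = 187.5

Competitive firms price at marginal cost: P = 37, giving Q = 187.5.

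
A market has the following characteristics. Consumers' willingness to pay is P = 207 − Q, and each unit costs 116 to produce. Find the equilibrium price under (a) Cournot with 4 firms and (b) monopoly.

With 4 symmetric Cournot firms, each firm's FOC gives 207 − 5q = 116, so q = 18.2, Q = 4·18.2 = 72.8, and P = 134.2.
A monopolist chooses Q where MR = MC. MR = 207 − 2Q; setting this equal to 116 gives Q = 45.5 and P = 161.5.

Cournot: P = 134.2; Monopoly: P = 161.5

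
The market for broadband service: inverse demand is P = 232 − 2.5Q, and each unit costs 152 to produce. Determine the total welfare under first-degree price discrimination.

A perfectly discriminating monopolist sells every unit with P(Q) ≥ MC(Q), so output equals the competitive quantity Q = 32. Each buyer pays their reservation price, so CS = 0 and the firm captures all surplus.
TS = 1280 (equal to competitive TS).

TS = 1280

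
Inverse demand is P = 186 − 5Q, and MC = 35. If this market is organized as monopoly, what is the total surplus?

TS = 1710.075

A monopolist chooses Q where MR = MC. MR = 186 − 10Q; setting this equal to 35 gives Q = 15.1 and P = 110.5.
CS = ½·(186 − 110.5)·15.1 = 570.025; PS = (110.5 − 35)·15.1 = 1140.05; TS = 1710.075.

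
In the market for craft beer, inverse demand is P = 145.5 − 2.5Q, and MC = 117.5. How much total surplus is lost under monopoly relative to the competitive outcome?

DWL = 39.2

Under competition P = MC = 117.5, so Q = (145.5 − 117.5)/2.5 = 11.2.
A monopolist chooses Q where MR = MC. MR = 145.5 − 5Q; setting this equal to 117.5 gives Q = 5.6 and P = 131.5.
DWL is the triangle between Q = 5.6 and Q = 11.2: ½·(11.2 − 5.6)·(131.5 − 117.5) = 39.2.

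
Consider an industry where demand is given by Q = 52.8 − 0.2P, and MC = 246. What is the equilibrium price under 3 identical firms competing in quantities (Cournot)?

P = 250.5

Inverting demand: P = 264 − 5Q.
In a 3-firm Cournot equilibrium, symmetry and the first-order condition give q = (264 − 246)/(20) = 0.9. So Q = 2.7 and P = 250.5.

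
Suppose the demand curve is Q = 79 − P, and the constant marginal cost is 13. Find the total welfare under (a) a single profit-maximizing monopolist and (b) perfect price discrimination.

Inverting demand: P = 79 − Q.
The monopolist equates marginal revenue to marginal cost: 79 − 2Q = 13, so Q = 33. From demand, P = 46.
CS = ½·(79 − 46)·33 = 544.5; PS = (46 − 13)·33 = 1089; TS = 1633.5.
With perfect price discrimination, output is the efficient level Q = 66 (where demand meets MC), but every buyer pays their willingness to pay: CS = 0 and PS = total surplus.
TS = 2178 (equal to competitive TS).

Monopoly: TS = 1633.5; Perfect PD: TS = 2178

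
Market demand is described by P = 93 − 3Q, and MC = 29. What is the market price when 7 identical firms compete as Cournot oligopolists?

Cournot with 7 identical firms: the symmetric best-response condition is 93 − 24q = 29. Each firm produces q = 8/3, total output Q = 56/3, price P = 37.

P = 37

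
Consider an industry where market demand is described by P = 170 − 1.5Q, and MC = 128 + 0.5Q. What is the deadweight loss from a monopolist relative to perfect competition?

DWL = 81

Under competition P = MC: 170 − 1.5Q = 128 + 0.5Q ⇒ Q = 21, P = 138.5.
Monopoly sets MR = MC: 170 − 3Q = 128 + 0.5Q ⇒ Q = 12, P = 170 − 1.5·12 = 152.
CS = ½·(170 − 138.5)·21 = 330.75; PS = (138.5·21 − 128·21 − ½·0.5·21²) = 110.25; TS = 441.
CS = ½·(170 − 152)·12 = 108; PS = (152·12 − 128·12 − ½·0.5·12²) = 252; TS = 360.
DWL = 441 − 360 = 81.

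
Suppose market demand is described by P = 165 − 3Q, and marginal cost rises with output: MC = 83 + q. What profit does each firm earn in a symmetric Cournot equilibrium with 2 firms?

π_i = 235.34

With 2 symmetric Cournot firms, each firm's FOC gives 165 − 9q = 83 + q, so q = 8.2, Q = 2·8.2 = 16.4, and P = 115.8.
Each firm's profit = 115.8·8.2 − (83·8.2 + ½·1·8.2²) = 235.34.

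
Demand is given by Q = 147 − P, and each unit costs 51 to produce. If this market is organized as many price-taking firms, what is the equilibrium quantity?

Inverting demand: P = 147 − Q.
Competitive firms price at marginal cost: P = 51, giving Q = 96.

Q = 96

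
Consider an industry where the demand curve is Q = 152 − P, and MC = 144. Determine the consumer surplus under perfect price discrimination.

Inverting demand: P = 152 − Q.
A perfectly discriminating monopolist sells every unit with P(Q) ≥ MC(Q), so output equals the competitive quantity Q = 8. Each buyer pays their reservation price, so CS = 0 and the firm captures all surplus.
CS = 0.

CS = 0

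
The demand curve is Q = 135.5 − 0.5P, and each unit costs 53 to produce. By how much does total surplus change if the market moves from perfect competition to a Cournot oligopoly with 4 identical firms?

Inverting demand: P = 271 − 2Q.
Perfect competition: P = MC = 53, so 271 − 2Q = 53 and Q = 109.
CS = ½·(271 − 53)·109 = 11881; PS = (53 − 53)·109 = 0; TS = 11881.
With 4 symmetric Cournot firms, each firm's FOC gives 271 − 10q = 53, so q = 21.8, Q = 4·21.8 = 87.2, and P = 96.6.
CS = ½·(271 − 96.6)·87.2 = 7603.84; PS = (96.6 − 53)·87.2 = 3801.92; TS = 11405.76.
Change in total surplus: 11405.76 − 11881 = −475.24.

Total surplus falls by 475.24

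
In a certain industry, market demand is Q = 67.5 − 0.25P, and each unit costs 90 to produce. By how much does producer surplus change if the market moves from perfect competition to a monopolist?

Inverting demand: P = 270 − 4Q.
Competitive firms price at marginal cost: P = 90, giving Q = 45.
PS = (90 − 90)·45 = 0.
The monopolist equates marginal revenue to marginal cost: 270 − 8Q = 90, so Q = 22.5. From demand, P = 180.
PS = (180 − 90)·22.5 = 2025.
Change in producer surplus: 2025 − 0 = 2025.

PS rises by 2025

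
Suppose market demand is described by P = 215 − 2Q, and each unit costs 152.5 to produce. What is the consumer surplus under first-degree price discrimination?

CS = 0

With perfect price discrimination, output is the efficient level Q = 31.25 (where demand meets MC), but every buyer pays their willingness to pay: CS = 0 and PS = total surplus.
CS = 0.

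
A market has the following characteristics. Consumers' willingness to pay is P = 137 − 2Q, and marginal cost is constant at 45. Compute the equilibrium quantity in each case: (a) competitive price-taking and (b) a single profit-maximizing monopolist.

Perfect competition: P = MC = 45, so 137 − 2Q = 45 and Q = 46.
Monopoly sets MR = MC: 137 − 4Q = 45 ⇒ Q = 23, P = 137 − 2·23 = 91.

Competition: Q = 46; Monopoly: Q = 23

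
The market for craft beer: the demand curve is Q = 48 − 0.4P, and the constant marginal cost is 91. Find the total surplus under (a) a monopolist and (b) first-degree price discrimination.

Monopoly: TS = 126.15; Perfect PD: TS = 168.2

Inverting demand: P = 120 − 2.5Q.
Monopoly sets MR = MC: 120 − 5Q = 91 ⇒ Q = 5.8, P = 120 − 2.5·5.8 = 105.5.
CS = ½·(120 − 105.5)·5.8 = 42.05; PS = (105.5 − 91)·5.8 = 84.1; TS = 126.15.
With perfect price discrimination, output is the efficient level Q = 11.6 (where demand meets MC), but every buyer pays their willingness to pay: CS = 0 and PS = total surplus.
TS = 168.2 (equal to competitive TS).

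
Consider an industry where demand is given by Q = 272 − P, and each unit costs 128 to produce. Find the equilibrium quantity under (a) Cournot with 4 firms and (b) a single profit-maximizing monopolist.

Inverting demand: P = 272 − Q.
With 4 symmetric Cournot firms, each firm's FOC gives 272 − 5q = 128, so q = 28.8, Q = 4·28.8 = 115.2, and P = 156.8.
A monopolist chooses Q where MR = MC. MR = 272 − 2Q; setting this equal to 128 gives Q = 72 and P = 200.

Cournot: Q = 115.2; Monopoly: Q = 72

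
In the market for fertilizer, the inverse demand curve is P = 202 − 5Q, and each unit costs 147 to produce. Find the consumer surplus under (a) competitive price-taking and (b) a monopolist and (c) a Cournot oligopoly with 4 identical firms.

Competition: CS = 302.5; Monopoly: CS = 75.625; Cournot: CS = 193.6

Perfect competition: P = MC = 147, so 202 − 5Q = 147 and Q = 11.
CS = ½·(202 − 147)·11 = 302.5.
The monopolist equates marginal revenue to marginal cost: 202 − 10Q = 147, so Q = 5.5. From demand, P = 174.5.
CS = ½·(202 − 174.5)·5.5 = 75.625.
Cournot with 4 identical firms: the symmetric best-response condition is 202 − 25q = 147. Each firm produces q = 2.2, total output Q = 8.8, price P = 158.
CS = ½·(202 − 158)·8.8 = 193.6.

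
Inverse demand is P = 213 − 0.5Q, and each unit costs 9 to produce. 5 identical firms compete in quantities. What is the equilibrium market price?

Cournot with 5 identical firms: the symmetric best-response condition is 213 − 3q = 9. Each firm produces q = 68, total output Q = 340, price P = 43.

P = 43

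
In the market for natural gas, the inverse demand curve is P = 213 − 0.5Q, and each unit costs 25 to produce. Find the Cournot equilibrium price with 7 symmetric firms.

P = 48.5

Cournot with 7 identical firms: the symmetric best-response condition is 213 − 4q = 25. Each firm produces q = 47, total output Q = 329, price P = 48.5.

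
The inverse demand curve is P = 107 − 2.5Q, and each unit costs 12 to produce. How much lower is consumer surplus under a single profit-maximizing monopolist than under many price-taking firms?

Perfect competition: P = MC = 12, so 107 − 2.5Q = 12 and Q = 38.
CS = ½·(107 − 12)·38 = 1805.
A monopolist chooses Q where MR = MC. MR = 107 − 5Q; setting this equal to 12 gives Q = 19 and P = 59.5.
CS = ½·(107 − 59.5)·19 = 451.25.
Change in consumer surplus: 451.25 − 1805 = −1353.75.

Consumer surplus falls by 1353.75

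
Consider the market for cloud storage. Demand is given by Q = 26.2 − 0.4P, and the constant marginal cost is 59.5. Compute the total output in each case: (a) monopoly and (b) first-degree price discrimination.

Inverting demand: P = 65.5 − 2.5Q.
A monopolist chooses Q where MR = MC. MR = 65.5 − 5Q; setting this equal to 59.5 gives Q = 1.2 and P = 62.5.
Under first-degree price discrimination the firm charges each unit its demand price and produces up to where P = MC, i.e. Q = 2.4. Consumer surplus is zero; producer surplus equals total surplus.

Monopoly: Q = 1.2; Perfect PD: Q = 2.4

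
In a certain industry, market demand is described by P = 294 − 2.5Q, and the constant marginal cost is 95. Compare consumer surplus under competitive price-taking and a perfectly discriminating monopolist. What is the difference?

Competitive firms price at marginal cost: P = 95, giving Q = 79.6.
CS = ½·(294 − 95)·79.6 = 7920.2.
Under first-degree price discrimination the firm charges each unit its demand price and produces up to where P = MC, i.e. Q = 79.6. Consumer surplus is zero; producer surplus equals total surplus.
CS = 0.
Change in consumer surplus: 0 − 7920.2 = −7920.2.

Consumer surplus falls by 7920.2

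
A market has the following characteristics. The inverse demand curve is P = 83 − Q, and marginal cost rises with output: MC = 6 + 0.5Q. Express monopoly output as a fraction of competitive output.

Q_m/Q_c = 0.6

The monopolist equates marginal revenue to marginal cost: 83 − 2Q = 6 + 0.5Q, so Q = 30.8. From demand, P = 52.2.
Competitive equilibrium sets price equal to marginal cost: 83 − Q = 6 + 0.5Q, so Q = 154/3 and P = 95/3.
Ratio Q_m/Q_c = 30.8/(154/3) = 0.6.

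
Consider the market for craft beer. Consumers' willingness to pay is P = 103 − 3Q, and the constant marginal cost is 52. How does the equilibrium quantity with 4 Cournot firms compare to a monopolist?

Cournot: Q = 13.6; Monopoly: Q = 8.5

In a 4-firm Cournot equilibrium, symmetry and the first-order condition give q = (103 − 52)/(15) = 3.4. So Q = 13.6 and P = 62.2.
A monopolist chooses Q where MR = MC. MR = 103 − 6Q; setting this equal to 52 gives Q = 8.5 and P = 77.5.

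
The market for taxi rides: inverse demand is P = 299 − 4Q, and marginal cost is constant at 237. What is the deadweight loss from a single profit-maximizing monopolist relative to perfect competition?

DWL = 120.125

Under competition P = MC = 237, so Q = (299 − 237)/4 = 15.5.
The monopolist equates marginal revenue to marginal cost: 299 − 8Q = 237, so Q = 7.75. From demand, P = 268.
DWL is the triangle between Q = 7.75 and Q = 15.5: ½·(15.5 − 7.75)·(268 − 237) = 120.125.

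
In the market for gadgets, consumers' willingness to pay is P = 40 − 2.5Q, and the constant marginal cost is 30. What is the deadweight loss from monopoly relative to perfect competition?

DWL = 5

Under competition P = MC = 30, so Q = (40 − 30)/2.5 = 4.
The monopolist equates marginal revenue to marginal cost: 40 − 5Q = 30, so Q = 2. From demand, P = 35.
DWL is the triangle between Q = 2 and Q = 4: ½·(4 − 2)·(35 − 30) = 5.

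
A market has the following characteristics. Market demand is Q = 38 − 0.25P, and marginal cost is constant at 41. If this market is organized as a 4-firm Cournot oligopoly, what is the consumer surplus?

Inverting demand: P = 152 − 4Q.
With 4 symmetric Cournot firms, each firm's FOC gives 152 − 20q = 41, so q = 5.55, Q = 4·5.55 = 22.2, and P = 63.2.
CS = ½·(152 − 63.2)·22.2 = 985.68.

CS = 985.68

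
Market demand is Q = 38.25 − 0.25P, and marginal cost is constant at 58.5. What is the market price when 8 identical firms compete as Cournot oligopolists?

P = 69

Inverting demand: P = 153 − 4Q.
In a 8-firm Cournot equilibrium, symmetry and the first-order condition give q = (153 − 58.5)/(36) = 2.625. So Q = 21 and P = 69.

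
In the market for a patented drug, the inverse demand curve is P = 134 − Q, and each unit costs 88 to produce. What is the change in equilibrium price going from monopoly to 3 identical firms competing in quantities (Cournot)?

The monopolist equates marginal revenue to marginal cost: 134 − 2Q = 88, so Q = 23. From demand, P = 111.
Cournot with 3 identical firms: the symmetric best-response condition is 134 − 4q = 88. Each firm produces q = 11.5, total output Q = 34.5, price P = 99.5.
Change in equilibrium price: 99.5 − 111 = −11.5.

P falls by 11.5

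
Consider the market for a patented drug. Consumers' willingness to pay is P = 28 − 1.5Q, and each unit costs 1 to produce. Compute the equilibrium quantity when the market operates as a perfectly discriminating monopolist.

Q = 18

A perfectly discriminating monopolist sells every unit with P(Q) ≥ MC(Q), so output equals the competitive quantity Q = 18. Each buyer pays their reservation price, so CS = 0 and the firm captures all surplus.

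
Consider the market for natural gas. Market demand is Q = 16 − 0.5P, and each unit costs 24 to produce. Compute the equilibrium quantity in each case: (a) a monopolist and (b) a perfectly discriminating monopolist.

Inverting demand: P = 32 − 2Q.
Monopoly sets MR = MC: 32 − 4Q = 24 ⇒ Q = 2, P = 32 − 2·2 = 28.
With perfect price discrimination, output is the efficient level Q = 4 (where demand meets MC), but every buyer pays their willingness to pay: CS = 0 and PS = total surplus.

Monopoly: Q = 2; Perfect PD: Q = 4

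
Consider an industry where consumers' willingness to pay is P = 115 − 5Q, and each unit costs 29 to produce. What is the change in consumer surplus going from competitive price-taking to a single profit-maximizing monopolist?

Competitive firms price at marginal cost: P = 29, giving Q = 17.2.
CS = ½·(115 − 29)·17.2 = 739.6.
A monopolist chooses Q where MR = MC. MR = 115 − 10Q; setting this equal to 29 gives Q = 8.6 and P = 72.
CS = ½·(115 − 72)·8.6 = 184.9.
Change in consumer surplus: 184.9 − 739.6 = −554.7.

Consumer surplus falls by 554.7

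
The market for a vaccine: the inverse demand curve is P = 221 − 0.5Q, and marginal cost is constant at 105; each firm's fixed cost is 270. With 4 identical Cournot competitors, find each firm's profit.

π_i = 806.48

In a 4-firm Cournot equilibrium, symmetry and the first-order condition give q = (221 − 105)/(2.5) = 46.4. So Q = 185.6 and P = 128.2.
Each firm's profit = (128.2 − 105)·46.4 − 270 = 806.48.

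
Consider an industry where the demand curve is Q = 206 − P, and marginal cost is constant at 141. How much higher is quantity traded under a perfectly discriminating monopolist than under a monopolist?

Quantity traded rises by 32.5

Inverting demand: P = 206 − Q.
The monopolist equates marginal revenue to marginal cost: 206 − 2Q = 141, so Q = 32.5. From demand, P = 173.5.
Under first-degree price discrimination the firm charges each unit its demand price and produces up to where P = MC, i.e. Q = 65. Consumer surplus is zero; producer surplus equals total surplus.
Change in quantity traded: 65 − 32.5 = 32.5.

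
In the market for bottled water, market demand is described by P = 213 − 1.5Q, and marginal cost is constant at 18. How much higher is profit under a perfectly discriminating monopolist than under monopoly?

Profit rises by 6337.5

Monopoly sets MR = MC: 213 − 3Q = 18 ⇒ Q = 65, P = 213 − 1.5·65 = 115.5.
Profit = (115.5 − 18)·65 = 6337.5.
Under first-degree price discrimination the firm charges each unit its demand price and produces up to where P = MC, i.e. Q = 130. Consumer surplus is zero; producer surplus equals total surplus.
PS equals the full surplus area, 12675. Profit = 12675 = 12675.
Change in profit: 12675 − 6337.5 = 6337.5.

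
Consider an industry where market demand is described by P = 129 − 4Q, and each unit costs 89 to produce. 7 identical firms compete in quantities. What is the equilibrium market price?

Cournot with 7 identical firms: the symmetric best-response condition is 129 − 32q = 89. Each firm produces q = 1.25, total output Q = 8.75, price P = 94.

P = 94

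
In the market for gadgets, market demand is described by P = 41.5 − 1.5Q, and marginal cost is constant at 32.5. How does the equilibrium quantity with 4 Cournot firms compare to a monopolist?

Cournot: Q = 4.8; Monopoly: Q = 3

Cournot with 4 identical firms: the symmetric best-response condition is 41.5 − 7.5q = 32.5. Each firm produces q = 1.2, total output Q = 4.8, price P = 34.3.
Monopoly sets MR = MC: 41.5 − 3Q = 32.5 ⇒ Q = 3, P = 41.5 − 1.5·3 = 37.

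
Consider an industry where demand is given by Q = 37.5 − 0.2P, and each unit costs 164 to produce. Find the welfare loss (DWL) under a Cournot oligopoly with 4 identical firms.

DWL = 2.209

Inverting demand: P = 187.5 − 5Q.
Competitive firms price at marginal cost: P = 164, giving Q = 4.7.
In a 4-firm Cournot equilibrium, symmetry and the first-order condition give q = (187.5 − 164)/(25) = 0.94. So Q = 3.76 and P = 168.7.
DWL is the triangle between Q = 3.76 and Q = 4.7: ½·(4.7 − 3.76)·(168.7 − 164) = 2.209.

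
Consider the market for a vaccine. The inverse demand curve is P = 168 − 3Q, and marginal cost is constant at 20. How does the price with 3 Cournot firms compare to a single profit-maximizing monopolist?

With 3 symmetric Cournot firms, each firm's FOC gives 168 − 12q = 20, so q = 37/3, Q = 3·37/3 = 37, and P = 57.
The monopolist equates marginal revenue to marginal cost: 168 − 6Q = 20, so Q = 74/3. From demand, P = 94.

Cournot: P = 57; Monopoly: P = 94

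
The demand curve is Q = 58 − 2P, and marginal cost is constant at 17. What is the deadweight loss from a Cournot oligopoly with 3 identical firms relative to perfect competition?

DWL = 9

Inverting demand: P = 29 − 0.5Q.
Competitive firms price at marginal cost: P = 17, giving Q = 24.
In a 3-firm Cournot equilibrium, symmetry and the first-order condition give q = (29 − 17)/(2) = 6. So Q = 18 and P = 20.
DWL is the triangle between Q = 18 and Q = 24: ½·(24 − 18)·(20 − 17) = 9.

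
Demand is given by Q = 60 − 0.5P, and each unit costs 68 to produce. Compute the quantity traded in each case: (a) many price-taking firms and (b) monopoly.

Inverting demand: P = 120 − 2Q.
Under competition P = MC = 68, so Q = (120 − 68)/2 = 26.
A monopolist chooses Q where MR = MC. MR = 120 − 4Q; setting this equal to 68 gives Q = 13 and P = 94.

Competition: Q = 26; Monopoly: Q = 13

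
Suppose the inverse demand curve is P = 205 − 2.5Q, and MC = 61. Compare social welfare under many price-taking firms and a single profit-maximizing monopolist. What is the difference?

Social welfare falls by 1036.8

Perfect competition: P = MC = 61, so 205 − 2.5Q = 61 and Q = 57.6.
CS = ½·(205 − 61)·57.6 = 4147.2; PS = (61 − 61)·57.6 = 0; TS = 4147.2.
A monopolist chooses Q where MR = MC. MR = 205 − 5Q; setting this equal to 61 gives Q = 28.8 and P = 133.
CS = ½·(205 − 133)·28.8 = 1036.8; PS = (133 − 61)·28.8 = 2073.6; TS = 3110.4.
Change in social welfare: 3110.4 − 4147.2 = −1036.8.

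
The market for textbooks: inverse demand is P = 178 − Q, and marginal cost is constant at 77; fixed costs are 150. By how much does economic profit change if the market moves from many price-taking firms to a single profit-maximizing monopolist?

Economic profit rises by 2550.25

Perfect competition: P = MC = 77, so 178 − Q = 77 and Q = 101.
Profit = (77 − 77)·101 − 150 = −150.
The monopolist equates marginal revenue to marginal cost: 178 − 2Q = 77, so Q = 50.5. From demand, P = 127.5.
Profit = (127.5 − 77)·50.5 − 150 = 2400.25.
Change in economic profit: 2400.25 − −150 = 2550.25.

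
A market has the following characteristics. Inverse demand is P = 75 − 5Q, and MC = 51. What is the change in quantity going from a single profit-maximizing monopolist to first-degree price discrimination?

Q rises by 2.4

A monopolist chooses Q where MR = MC. MR = 75 − 10Q; setting this equal to 51 gives Q = 2.4 and P = 63.
Under first-degree price discrimination the firm charges each unit its demand price and produces up to where P = MC, i.e. Q = 4.8. Consumer surplus is zero; producer surplus equals total surplus.
Change in quantity: 4.8 − 2.4 = 2.4.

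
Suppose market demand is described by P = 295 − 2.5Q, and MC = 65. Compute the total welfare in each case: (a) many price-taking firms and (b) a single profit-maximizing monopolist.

Competition: TS = 10580; Monopoly: TS = 7935

Perfect competition: P = MC = 65, so 295 − 2.5Q = 65 and Q = 92.
CS = ½·(295 − 65)·92 = 10580; PS = (65 − 65)·92 = 0; TS = 10580.
The monopolist equates marginal revenue to marginal cost: 295 − 5Q = 65, so Q = 46. From demand, P = 180.
CS = ½·(295 − 180)·46 = 2645; PS = (180 − 65)·46 = 5290; TS = 7935.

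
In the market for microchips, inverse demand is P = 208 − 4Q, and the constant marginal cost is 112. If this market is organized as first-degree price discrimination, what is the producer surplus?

PS = 1152

With perfect price discrimination, output is the efficient level Q = 24 (where demand meets MC), but every buyer pays their willingness to pay: CS = 0 and PS = total surplus.
PS = ½·(208 − 112)·24 = 1152.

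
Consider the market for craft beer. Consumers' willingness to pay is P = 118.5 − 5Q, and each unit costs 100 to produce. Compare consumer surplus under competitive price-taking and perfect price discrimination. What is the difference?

Perfect competition: P = MC = 100, so 118.5 − 5Q = 100 and Q = 3.7.
CS = ½·(118.5 − 100)·3.7 = 34.225.
Under first-degree price discrimination the firm charges each unit its demand price and produces up to where P = MC, i.e. Q = 3.7. Consumer surplus is zero; producer surplus equals total surplus.
CS = 0.
Change in consumer surplus: 0 − 34.225 = −34.225.

Consumer surplus falls by 34.225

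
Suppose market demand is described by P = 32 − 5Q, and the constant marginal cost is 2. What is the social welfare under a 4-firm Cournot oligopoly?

With 4 symmetric Cournot firms, each firm's FOC gives 32 − 25q = 2, so q = 1.2, Q = 4·1.2 = 4.8, and P = 8.
CS = ½·(32 − 8)·4.8 = 57.6; PS = (8 − 2)·4.8 = 28.8; TS = 86.4.

TS = 86.4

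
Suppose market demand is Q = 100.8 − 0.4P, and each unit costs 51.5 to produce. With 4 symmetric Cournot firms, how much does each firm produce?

Inverting demand: P = 252 − 2.5Q.
With 4 symmetric Cournot firms, each firm's FOC gives 252 − 12.5q = 51.5, so q = 16.04, Q = 4·16.04 = 64.16, and P = 91.6.

q_i = 16.04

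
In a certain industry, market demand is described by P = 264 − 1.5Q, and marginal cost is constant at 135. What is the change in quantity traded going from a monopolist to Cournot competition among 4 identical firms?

A monopolist chooses Q where MR = MC. MR = 264 − 3Q; setting this equal to 135 gives Q = 43 and P = 199.5.
In a 4-firm Cournot equilibrium, symmetry and the first-order condition give q = (264 − 135)/(7.5) = 17.2. So Q = 68.8 and P = 160.8.
Change in quantity traded: 68.8 − 43 = 25.8.

Quantity traded rises by 25.8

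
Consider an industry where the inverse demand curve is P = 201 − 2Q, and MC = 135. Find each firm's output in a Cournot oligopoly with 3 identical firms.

q_i = 8.25

Cournot with 3 identical firms: the symmetric best-response condition is 201 − 8q = 135. Each firm produces q = 8.25, total output Q = 24.75, price P = 151.5.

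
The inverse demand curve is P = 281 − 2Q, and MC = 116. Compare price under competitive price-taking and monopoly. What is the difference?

Perfect competition: P = MC = 116, so 281 − 2Q = 116 and Q = 82.5.
Monopoly sets MR = MC: 281 − 4Q = 116 ⇒ Q = 41.25, P = 281 − 2·41.25 = 198.5.
Change in price: 198.5 − 116 = 82.5.

P rises by 82.5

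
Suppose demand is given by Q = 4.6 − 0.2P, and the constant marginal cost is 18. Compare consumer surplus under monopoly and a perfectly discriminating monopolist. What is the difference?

CS falls by 0.625

Inverting demand: P = 23 − 5Q.
The monopolist equates marginal revenue to marginal cost: 23 − 10Q = 18, so Q = 0.5. From demand, P = 20.5.
CS = ½·(23 − 20.5)·0.5 = 0.625.
With perfect price discrimination, output is the efficient level Q = 1 (where demand meets MC), but every buyer pays their willingness to pay: CS = 0 and PS = total surplus.
CS = 0.
Change in consumer surplus: 0 − 0.625 = −0.625.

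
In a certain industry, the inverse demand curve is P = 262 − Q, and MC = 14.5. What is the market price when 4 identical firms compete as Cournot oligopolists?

P = 64

With 4 symmetric Cournot firms, each firm's FOC gives 262 − 5q = 14.5, so q = 49.5, Q = 4·49.5 = 198, and P = 64.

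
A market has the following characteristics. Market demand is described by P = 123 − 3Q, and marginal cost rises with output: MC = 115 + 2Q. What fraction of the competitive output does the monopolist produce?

The monopolist equates marginal revenue to marginal cost: 123 − 6Q = 115 + 2Q, so Q = 1. From demand, P = 120.
Under competition P = MC: 123 − 3Q = 115 + 2Q ⇒ Q = 1.6, P = 118.2.
Ratio Q_m/Q_c = 1/1.6 = 0.625.

Q_m/Q_c = 0.625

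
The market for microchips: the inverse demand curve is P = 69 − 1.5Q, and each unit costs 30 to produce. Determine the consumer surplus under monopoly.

CS = 126.75

A monopolist chooses Q where MR = MC. MR = 69 − 3Q; setting this equal to 30 gives Q = 13 and P = 49.5.
CS = ½·(69 − 49.5)·13 = 126.75.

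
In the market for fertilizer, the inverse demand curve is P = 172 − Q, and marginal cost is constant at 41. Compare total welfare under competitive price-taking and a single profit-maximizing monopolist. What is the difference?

Perfect competition: P = MC = 41, so 172 − Q = 41 and Q = 131.
CS = ½·(172 − 41)·131 = 8580.5; PS = (41 − 41)·131 = 0; TS = 8580.5.
A monopolist chooses Q where MR = MC. MR = 172 − 2Q; setting this equal to 41 gives Q = 65.5 and P = 106.5.
CS = ½·(172 − 106.5)·65.5 = 2145.125; PS = (106.5 − 41)·65.5 = 4290.25; TS = 6435.375.
Change in total welfare: 6435.375 − 8580.5 = −2145.125.

TS falls by 2145.125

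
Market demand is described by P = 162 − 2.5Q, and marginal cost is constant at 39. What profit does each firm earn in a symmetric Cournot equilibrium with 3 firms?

π_i = 378.225

In a 3-firm Cournot equilibrium, symmetry and the first-order condition give q = (162 − 39)/(10) = 12.3. So Q = 36.9 and P = 69.75.
Each firm's profit = (69.75 − 39)·12.3 = 378.225.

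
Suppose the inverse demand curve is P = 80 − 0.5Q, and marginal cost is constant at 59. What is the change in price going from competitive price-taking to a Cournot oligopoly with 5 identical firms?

P rises by 3.5

Under competition P = MC = 59, so Q = (80 − 59)/0.5 = 42.
Cournot with 5 identical firms: the symmetric best-response condition is 80 − 3q = 59. Each firm produces q = 7, total output Q = 35, price P = 62.5.
Change in price: 62.5 − 59 = 3.5.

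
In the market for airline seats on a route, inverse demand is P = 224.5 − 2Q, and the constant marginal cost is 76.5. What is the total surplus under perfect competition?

TS = 5476

Competitive firms price at marginal cost: P = 76.5, giving Q = 74.
CS = ½·(224.5 − 76.5)·74 = 5476; PS = (76.5 − 76.5)·74 = 0; TS = 5476.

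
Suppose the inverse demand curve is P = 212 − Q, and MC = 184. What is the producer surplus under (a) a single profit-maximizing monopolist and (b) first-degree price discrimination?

A monopolist chooses Q where MR = MC. MR = 212 − 2Q; setting this equal to 184 gives Q = 14 and P = 198.
PS = (198 − 184)·14 = 196.
Under first-degree price discrimination the firm charges each unit its demand price and produces up to where P = MC, i.e. Q = 28. Consumer surplus is zero; producer surplus equals total surplus.
PS = ½·(212 − 184)·28 = 392.

Monopoly: PS = 196; Perfect PD: PS = 392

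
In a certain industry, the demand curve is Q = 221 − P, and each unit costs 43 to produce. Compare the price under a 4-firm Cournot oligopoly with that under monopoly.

Cournot: P = 78.6; Monopoly: P = 132

Inverting demand: P = 221 − Q.
With 4 symmetric Cournot firms, each firm's FOC gives 221 − 5q = 43, so q = 35.6, Q = 4·35.6 = 142.4, and P = 78.6.
The monopolist equates marginal revenue to marginal cost: 221 − 2Q = 43, so Q = 89. From demand, P = 132.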